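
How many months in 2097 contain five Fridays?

4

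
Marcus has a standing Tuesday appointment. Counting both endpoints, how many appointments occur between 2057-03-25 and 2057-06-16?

2057-03-25 is a Sunday.
From 2057-03-25 to 2057-06-16 is 84 days inclusive.
84 = 7 × 12, so the span is exactly 12 full weeks.
Each full week contributes one Tuesday: 12 so far.

12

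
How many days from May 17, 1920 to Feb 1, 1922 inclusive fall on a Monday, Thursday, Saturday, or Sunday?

357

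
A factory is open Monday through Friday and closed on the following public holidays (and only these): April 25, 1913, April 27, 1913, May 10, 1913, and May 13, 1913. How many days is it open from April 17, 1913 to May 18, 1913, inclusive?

April 17, 1913 is a Thursday.
From April 17, 1913 to May 18, 1913 is 32 days inclusive.
32 = 7 × 4 + 4, so there are 4 full weeks plus 4 extra days.
Each full week contributes 5 weekdays (Mon–Fri): 4 × 5 = 20.
The 4 extra days are Thu, Fri, Sat, Sun — 2 of them qualify.
Total: 20 + 2 = 22.
Holidays: April 25, 1913 (Fri); April 27, 1913 (Sun); May 10, 1913 (Sat); May 13, 1913 (Tue).
2 of the 4 holidays fall on weekdays; the rest are weekends and were already excluded.
Business days: 22 − 2 = 20.

20 working days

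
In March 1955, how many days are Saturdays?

4

1 March 1955 is a Tuesday.
That's 31 days from start to end, counting both.
31 = 7 × 4 + 3, so there are 4 full weeks plus 3 extra days.
Each full week contributes one Saturday: 4 so far.
The 3 extra days are Tue, Wed, Thu — none qualify.
Total: 4 + 0 = 4.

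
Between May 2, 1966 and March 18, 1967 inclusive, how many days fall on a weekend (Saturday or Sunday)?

91

May 2, 1966 is a Monday.
From May 2, 1966 to March 18, 1967 is 321 days inclusive.
321 = 7 × 45 + 6, so there are 45 full weeks plus 6 extra days.
Each full week contributes 2 weekend days (Sat, Sun): 45 × 2 = 90.
The 6 extra days are Monday, Tuesday, Wednesday, Thursday, Friday, Saturday — 1 of them qualifies.
Total: 90 + 1 = 91.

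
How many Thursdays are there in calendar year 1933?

52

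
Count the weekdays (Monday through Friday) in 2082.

Jan 1, 2082 is a Thursday.
The range spans 365 days (inclusive of both endpoints).
365 = 7 × 52 + 1, so there are 52 full weeks plus 1 extra day.
Each full week contributes 5 weekdays (Mon–Fri): 52 × 5 = 260.
The 1 extra day is Thursday — 1 of them qualifies.
Total: 260 + 1 = 261.

261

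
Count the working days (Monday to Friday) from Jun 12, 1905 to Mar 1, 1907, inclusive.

Jun 12, 1905 is a Monday.
From Jun 12, 1905 to Mar 1, 1907 is 628 days inclusive.
628 = 7 × 89 + 5, so there are 89 full weeks plus 5 extra days.
Each full week contributes 5 weekdays (Mon–Fri): 89 × 5 = 445.
The 5 extra days are Mon, Tue, Wed, Thu, Fri — 5 of them qualify.
Total: 445 + 5 = 450.

450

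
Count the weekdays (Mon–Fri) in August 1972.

1 August 1972 is a Tuesday.
From 1 August 1972 to 31 August 1972 is 31 days inclusive.
31 = 7 × 4 + 3, so there are 4 full weeks plus 3 extra days.
Each full week contributes 5 weekdays (Mon–Fri): 4 × 5 = 20.
The 3 extra days are Tue, Wed, Thu — 3 of them qualify.
Total: 20 + 3 = 23.

23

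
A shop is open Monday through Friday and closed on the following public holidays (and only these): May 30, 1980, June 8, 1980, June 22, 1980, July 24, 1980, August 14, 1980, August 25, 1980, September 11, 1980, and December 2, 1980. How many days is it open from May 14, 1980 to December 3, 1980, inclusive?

140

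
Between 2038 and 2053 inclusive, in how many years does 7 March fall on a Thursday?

3

Day of week of March 7 in each year:
2038: Sun, 2039: Mon, 2040: Wed, 2041: Thu ✓, 2042: Fri, 2043: Sat, 2044: Mon, 2045: Tue, 2046: Wed, 2047: Thu ✓, 2048: Sat, 2049: Sun, 2050: Mon, 2051: Tue, 2052: Thu ✓, 2053: Fri
Thursdays: 2041, 2047, 2052.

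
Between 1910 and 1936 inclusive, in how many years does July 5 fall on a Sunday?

Day of week of July 5 in each year:
1910: Tue, 1911: Wed, 1912: Fri, 1913: Sat, 1914: Sun ✓, 1915: Mon, 1916: Wed, 1917: Thu, 1918: Fri, 1919: Sat, 1920: Mon, 1921: Tue, 1922: Wed, 1923: Thu, 1924: Sat, 1925: Sun ✓, 1926: Mon, 1927: Tue, 1928: Thu, 1929: Fri, 1930: Sat, 1931: Sun ✓, 1932: Tue, 1933: Wed, 1934: Thu, 1935: Fri, 1936: Sun ✓
Sundays: 1914, 1925, 1931, 1936.

4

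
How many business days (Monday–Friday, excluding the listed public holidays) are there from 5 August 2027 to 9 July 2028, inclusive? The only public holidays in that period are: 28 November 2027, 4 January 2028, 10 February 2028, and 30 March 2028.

239 business days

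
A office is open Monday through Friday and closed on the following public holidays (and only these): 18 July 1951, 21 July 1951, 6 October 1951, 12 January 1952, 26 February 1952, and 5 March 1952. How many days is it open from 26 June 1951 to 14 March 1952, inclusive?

26 June 1951 is a Tuesday.
From 26 June 1951 to 14 March 1952 is 263 days inclusive.
263 = 7 × 37 + 4, so there are 37 full weeks plus 4 extra days.
Each full week contributes 5 weekdays (Mon–Fri): 37 × 5 = 185.
The 4 extra days are Tuesday, Wednesday, Thursday, Friday — 4 of them qualify.
Total: 185 + 4 = 189.
Holidays: 18 July 1951 (Wed); 21 July 1951 (Sat); 6 October 1951 (Sat); 12 January 1952 (Sat); 26 February 1952 (Tue); 5 March 1952 (Wed).
3 of the 6 holidays fall on weekdays; the rest are weekends and were already excluded.
Business days: 189 − 3 = 186.

186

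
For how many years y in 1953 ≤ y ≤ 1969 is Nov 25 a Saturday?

Day of week of November 25 in each year:
1953: Wed, 1954: Thu, 1955: Fri, 1956: Sun, 1957: Mon, 1958: Tue, 1959: Wed, 1960: Fri, 1961: Sat ✓, 1962: Sun, 1963: Mon, 1964: Wed, 1965: Thu, 1966: Fri, 1967: Sat ✓, 1968: Mon, 1969: Tue
Saturdays: 1961, 1967.

2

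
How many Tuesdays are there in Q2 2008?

1 April 2008 is a Tuesday.
From 1 April 2008 to 30 June 2008 is 91 days inclusive.
91 = 7 × 13, so the span is exactly 13 full weeks.
Each full week contributes one Tuesday: 13 so far.

13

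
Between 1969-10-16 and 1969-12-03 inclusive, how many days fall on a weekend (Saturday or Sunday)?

1969-10-16 is a Thursday.
The range spans 49 days (inclusive of both endpoints).
49 = 7 × 7, so the span is exactly 7 full weeks.
Each full week contributes 2 weekend days (Sat, Sun): 7 × 2 = 14.
Total: 14.

14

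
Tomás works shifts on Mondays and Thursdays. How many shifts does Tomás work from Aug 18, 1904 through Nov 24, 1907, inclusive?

341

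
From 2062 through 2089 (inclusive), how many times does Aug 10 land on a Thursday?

4

Day of week of August 10 in each year:
2062: Thu ✓, 2063: Fri, 2064: Sun, 2065: Mon, 2066: Tue, 2067: Wed, 2068: Fri, 2069: Sat, 2070: Sun, 2071: Mon, 2072: Wed, 2073: Thu ✓, 2074: Fri, 2075: Sat, 2076: Mon, 2077: Tue, 2078: Wed, 2079: Thu ✓, 2080: Sat, 2081: Sun, 2082: Mon, 2083: Tue, 2084: Thu ✓, 2085: Fri, 2086: Sat, 2087: Sun, 2088: Tue, 2089: Wed
Thursdays: 2062, 2073, 2079, 2084.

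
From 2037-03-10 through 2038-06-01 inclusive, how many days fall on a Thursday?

64 Thursdays

2037-03-10 is a Tuesday.
That's 449 days from start to end, counting both.
449 = 7 × 64 + 1, so there are 64 full weeks plus 1 extra day.
Each full week contributes one Thursday: 64 so far.
The 1 extra day is Tuesday — none qualify.
Total: 64 + 0 = 64.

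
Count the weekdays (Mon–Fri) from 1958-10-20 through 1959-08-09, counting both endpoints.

1958-10-20 is a Monday.
That's 294 days from start to end, counting both.
294 = 7 × 42, so the span is exactly 42 full weeks.
Each full week contributes 5 weekdays (Mon–Fri): 42 × 5 = 210.
Total: 210.

210 weekdays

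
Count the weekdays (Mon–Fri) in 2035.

2035-01-01 is a Monday.
From 2035-01-01 to 2035-12-31 is 365 days inclusive.
365 = 7 × 52 + 1, so there are 52 full weeks plus 1 extra day.
Each full week contributes 5 weekdays (Mon–Fri): 52 × 5 = 260.
The 1 extra day is Mon — 1 of them qualifies.
Total: 260 + 1 = 261.

261 weekdays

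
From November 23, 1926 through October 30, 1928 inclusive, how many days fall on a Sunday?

November 23, 1926 is a Tuesday.
From November 23, 1926 to October 30, 1928 is 708 days inclusive.
708 = 7 × 101 + 1, so there are 101 full weeks plus 1 extra day.
Each full week contributes one Sunday: 101 so far.
The 1 extra day is Tuesday — none qualify.
Total: 101 + 0 = 101.

101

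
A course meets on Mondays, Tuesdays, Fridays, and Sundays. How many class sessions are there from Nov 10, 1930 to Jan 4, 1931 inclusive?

Nov 10, 1930 is a Monday.
From Nov 10, 1930 to Jan 4, 1931 is 56 days inclusive.
56 = 7 × 8, so the span is exactly 8 full weeks.
Each full week contributes 4 days from the set (Mon, Tue, Fri, Sun): 8 × 4 = 32.

32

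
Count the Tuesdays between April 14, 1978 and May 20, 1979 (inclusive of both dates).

April 14, 1978 is a Friday.
That's 402 days from start to end, counting both.
402 = 7 × 57 + 3, so there are 57 full weeks plus 3 extra days.
Each full week contributes one Tuesday: 57 so far.
The 3 extra days are Friday, Saturday, Sunday — none qualify.
Total: 57 + 0 = 57.

57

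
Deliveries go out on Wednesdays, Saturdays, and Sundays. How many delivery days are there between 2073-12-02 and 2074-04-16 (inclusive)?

59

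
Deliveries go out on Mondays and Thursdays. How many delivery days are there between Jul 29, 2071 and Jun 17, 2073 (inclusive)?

197

Jul 29, 2071 is a Wednesday.
That's 690 days from start to end, counting both.
690 = 7 × 98 + 4, so there are 98 full weeks plus 4 extra days.
Each full week contributes 2 days from the set (Mon, Thu): 98 × 2 = 196.
The 4 extra days are Wednesday, Thursday, Friday, Saturday — 1 of them qualifies.
Total: 196 + 1 = 197.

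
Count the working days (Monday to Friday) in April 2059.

April 1, 2059 is a Tuesday.
That's 30 days from start to end, counting both.
30 = 7 × 4 + 2, so there are 4 full weeks plus 2 extra days.
Each full week contributes 5 weekdays (Mon–Fri): 4 × 5 = 20.
The 2 extra days are Tuesday, Wednesday — 2 of them qualify.
Total: 20 + 2 = 22.

22 weekdays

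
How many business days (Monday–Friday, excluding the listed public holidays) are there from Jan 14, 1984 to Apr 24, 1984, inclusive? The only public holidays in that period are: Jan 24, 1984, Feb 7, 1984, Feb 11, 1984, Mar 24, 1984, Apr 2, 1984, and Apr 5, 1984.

68 business days

Jan 14, 1984 is a Saturday.
From Jan 14, 1984 to Apr 24, 1984 is 102 days inclusive.
102 = 7 × 14 + 4, so there are 14 full weeks plus 4 extra days.
Each full week contributes 5 weekdays (Mon–Fri): 14 × 5 = 70.
The 4 extra days are Sat, Sun, Mon, Tue — 2 of them qualify.
Total: 70 + 2 = 72.
Holidays: Jan 24, 1984 (Tue); Feb 7, 1984 (Tue); Feb 11, 1984 (Sat); Mar 24, 1984 (Sat); Apr 2, 1984 (Mon); Apr 5, 1984 (Thu).
4 of the 6 holidays fall on weekdays; the rest are weekends and were already excluded.
Business days: 72 − 4 = 68.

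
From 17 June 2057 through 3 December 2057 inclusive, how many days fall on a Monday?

25

17 June 2057 is a Sunday.
That's 170 days from start to end, counting both.
170 = 7 × 24 + 2, so there are 24 full weeks plus 2 extra days.
Each full week contributes one Monday: 24 so far.
The 2 extra days are Sunday, Monday — 1 of them qualifies.
Total: 24 + 1 = 25.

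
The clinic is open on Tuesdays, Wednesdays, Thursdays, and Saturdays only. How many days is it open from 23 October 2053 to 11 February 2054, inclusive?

64

23 October 2053 is a Thursday.
The range spans 112 days (inclusive of both endpoints).
112 = 7 × 16, so the span is exactly 16 full weeks.
Each full week contributes 4 days from the set (Tue, Wed, Thu, Sat): 16 × 4 = 64.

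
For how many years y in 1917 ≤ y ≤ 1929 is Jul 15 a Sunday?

Day of week of July 15 in each year:
1917: Sun ✓, 1918: Mon, 1919: Tue, 1920: Thu, 1921: Fri, 1922: Sat, 1923: Sun ✓, 1924: Tue, 1925: Wed, 1926: Thu, 1927: Fri, 1928: Sun ✓, 1929: Mon
Sundays: 1917, 1923, 1928.

3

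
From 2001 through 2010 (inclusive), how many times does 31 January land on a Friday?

1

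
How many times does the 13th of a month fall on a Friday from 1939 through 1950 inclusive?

Friday-the-13ths by year:
1939: Jan, Oct
1940: Sep, Dec
1941: Jun
1942: Feb, Mar, Nov
1943: Aug
1944: Oct
1945: Apr, Jul
1946: Sep, Dec
1947: Jun
1948: Feb, Aug
1949: May
1950: Jan, Oct

20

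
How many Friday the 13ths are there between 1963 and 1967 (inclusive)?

Friday-the-13ths by year:
1963: Sep, Dec
1964: Mar, Nov
1965: Aug
1966: May
1967: Jan, Oct

8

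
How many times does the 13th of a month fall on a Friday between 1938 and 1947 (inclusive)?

Friday-the-13ths by year:
1938: May
1939: Jan, Oct
1940: Sep, Dec
1941: Jun
1942: Feb, Mar, Nov
1943: Aug
1944: Oct
1945: Apr, Jul
1946: Sep, Dec
1947: Jun

16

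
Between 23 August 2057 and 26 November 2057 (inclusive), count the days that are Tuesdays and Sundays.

23 August 2057 is a Thursday.
From 23 August 2057 to 26 November 2057 is 96 days inclusive.
96 = 7 × 13 + 5, so there are 13 full weeks plus 5 extra days.
Each full week contributes 2 days from the set (Tue, Sun): 13 × 2 = 26.
The 5 extra days are Thursday, Friday, Saturday, Sunday, Monday — 1 of them qualifies.
Total: 26 + 1 = 27.

27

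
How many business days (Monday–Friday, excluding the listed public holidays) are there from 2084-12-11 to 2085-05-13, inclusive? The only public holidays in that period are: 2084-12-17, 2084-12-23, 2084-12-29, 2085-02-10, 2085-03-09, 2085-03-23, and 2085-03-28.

2084-12-11 is a Monday.
From 2084-12-11 to 2085-05-13 is 154 days inclusive.
154 = 7 × 22, so the span is exactly 22 full weeks.
Each full week contributes 5 weekdays (Mon–Fri): 22 × 5 = 110.
Total: 110.
Holidays: 2084-12-17 (Sun); 2084-12-23 (Sat); 2084-12-29 (Fri); 2085-02-10 (Sat); 2085-03-09 (Fri); 2085-03-23 (Fri); 2085-03-28 (Wed).
4 of the 7 holidays fall on weekdays; the rest are weekends and were already excluded.
Business days: 110 − 4 = 106.

106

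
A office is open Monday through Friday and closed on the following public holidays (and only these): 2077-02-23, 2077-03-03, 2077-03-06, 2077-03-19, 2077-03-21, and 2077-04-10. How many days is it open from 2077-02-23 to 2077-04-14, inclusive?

2077-02-23 is a Tuesday.
That's 51 days from start to end, counting both.
51 = 7 × 7 + 2, so there are 7 full weeks plus 2 extra days.
Each full week contributes 5 weekdays (Mon–Fri): 7 × 5 = 35.
The 2 extra days are Tuesday, Wednesday — 2 of them qualify.
Total: 35 + 2 = 37.
Holidays: 2077-02-23 (Tue); 2077-03-03 (Wed); 2077-03-06 (Sat); 2077-03-19 (Fri); 2077-03-21 (Sun); 2077-04-10 (Sat).
3 of the 6 holidays fall on weekdays; the rest are weekends and were already excluded.
Business days: 37 − 3 = 34.

34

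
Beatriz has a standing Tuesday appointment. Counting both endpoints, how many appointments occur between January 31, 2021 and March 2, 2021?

January 31, 2021 is a Sunday.
The range spans 31 days (inclusive of both endpoints).
31 = 7 × 4 + 3, so there are 4 full weeks plus 3 extra days.
Each full week contributes one Tuesday: 4 so far.
The 3 extra days are Sunday, Monday, Tuesday — 1 of them qualifies.
Total: 4 + 1 = 5.

5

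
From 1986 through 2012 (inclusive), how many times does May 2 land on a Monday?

4

Day of week of May 2 in each year:
1986: Fri, 1987: Sat, 1988: Mon ✓, 1989: Tue, 1990: Wed, 1991: Thu, 1992: Sat, 1993: Sun, 1994: Mon ✓, 1995: Tue, 1996: Thu, 1997: Fri, 1998: Sat, 1999: Sun, 2000: Tue, 2001: Wed, 2002: Thu, 2003: Fri, 2004: Sun, 2005: Mon ✓, 2006: Tue, 2007: Wed, 2008: Fri, 2009: Sat, 2010: Sun, 2011: Mon ✓, 2012: Wed
Mondays: 1988, 1994, 2005, 2011.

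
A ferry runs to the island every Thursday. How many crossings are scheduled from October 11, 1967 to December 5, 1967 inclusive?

October 11, 1967 is a Wednesday.
That's 56 days from start to end, counting both.
56 = 7 × 8, so the span is exactly 8 full weeks.
Each full week contributes one Thursday: 8 so far.

8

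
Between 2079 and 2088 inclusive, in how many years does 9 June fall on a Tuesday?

Day of week of June 9 in each year:
2079: Fri, 2080: Sun, 2081: Mon, 2082: Tue ✓, 2083: Wed, 2084: Fri, 2085: Sat, 2086: Sun, 2087: Mon, 2088: Wed
Tuesdays: 2082.

1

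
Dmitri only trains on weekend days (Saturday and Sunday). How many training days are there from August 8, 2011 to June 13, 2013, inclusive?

August 8, 2011 is a Monday.
That's 676 days from start to end, counting both.
676 = 7 × 96 + 4, so there are 96 full weeks plus 4 extra days.
Each full week contributes 2 weekend days (Sat, Sun): 96 × 2 = 192.
The 4 extra days are Monday, Tuesday, Wednesday, Thursday — none qualify.
Total: 192 + 0 = 192.

192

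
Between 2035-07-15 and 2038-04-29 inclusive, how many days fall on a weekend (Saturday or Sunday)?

291

2035-07-15 is a Sunday.
The range spans 1020 days (inclusive of both endpoints).
1020 = 7 × 145 + 5, so there are 145 full weeks plus 5 extra days.
Each full week contributes 2 weekend days (Sat, Sun): 145 × 2 = 290.
The 5 extra days are Sunday, Monday, Tuesday, Wednesday, Thursday — 1 of them qualifies.
Total: 290 + 1 = 291.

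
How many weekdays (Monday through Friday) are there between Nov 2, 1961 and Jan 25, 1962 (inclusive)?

Nov 2, 1961 is a Thursday.
From Nov 2, 1961 to Jan 25, 1962 is 85 days inclusive.
85 = 7 × 12 + 1, so there are 12 full weeks plus 1 extra day.
Each full week contributes 5 weekdays (Mon–Fri): 12 × 5 = 60.
The 1 extra day is Thu — 1 of them qualifies.
Total: 60 + 1 = 61.

61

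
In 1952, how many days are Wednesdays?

53

January 1, 1952 is a Tuesday.
The range spans 366 days (inclusive of both endpoints).
366 = 7 × 52 + 2, so there are 52 full weeks plus 2 extra days.
Each full week contributes one Wednesday: 52 so far.
The 2 extra days are Tuesday, Wednesday — 1 of them qualifies.
Total: 52 + 1 = 53.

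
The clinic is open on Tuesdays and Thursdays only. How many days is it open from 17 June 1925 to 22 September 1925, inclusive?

28

17 June 1925 is a Wednesday.
The range spans 98 days (inclusive of both endpoints).
98 = 7 × 14, so the span is exactly 14 full weeks.
Each full week contributes 2 days from the set (Tue, Thu): 14 × 2 = 28.
Total: 28.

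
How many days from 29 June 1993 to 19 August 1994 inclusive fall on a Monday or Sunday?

118

29 June 1993 is a Tuesday.
From 29 June 1993 to 19 August 1994 is 417 days inclusive.
417 = 7 × 59 + 4, so there are 59 full weeks plus 4 extra days.
Each full week contributes 2 days from the set (Mon, Sun): 59 × 2 = 118.
The 4 extra days are Tue, Wed, Thu, Fri — none qualify.
Total: 118 + 0 = 118.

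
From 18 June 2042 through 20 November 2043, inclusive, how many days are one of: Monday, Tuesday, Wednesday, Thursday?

18 June 2042 is a Wednesday.
That's 521 days from start to end, counting both.
521 = 7 × 74 + 3, so there are 74 full weeks plus 3 extra days.
Each full week contributes 4 days from the set (Mon, Tue, Wed, Thu): 74 × 4 = 296.
The 3 extra days are Wed, Thu, Fri — 2 of them qualify.
Total: 296 + 2 = 298.

298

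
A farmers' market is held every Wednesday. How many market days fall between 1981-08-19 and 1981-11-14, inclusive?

1981-08-19 is a Wednesday.
From 1981-08-19 to 1981-11-14 is 88 days inclusive.
88 = 7 × 12 + 4, so there are 12 full weeks plus 4 extra days.
Each full week contributes one Wednesday: 12 so far.
The 4 extra days are Wednesday, Thursday, Friday, Saturday — 1 of them qualifies.
Total: 12 + 1 = 13.

13 Wednesdays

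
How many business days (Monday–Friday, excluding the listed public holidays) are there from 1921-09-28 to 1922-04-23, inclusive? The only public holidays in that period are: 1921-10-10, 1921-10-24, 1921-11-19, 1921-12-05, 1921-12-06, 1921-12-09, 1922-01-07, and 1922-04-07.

1921-09-28 is a Wednesday.
The range spans 208 days (inclusive of both endpoints).
208 = 7 × 29 + 5, so there are 29 full weeks plus 5 extra days.
Each full week contributes 5 weekdays (Mon–Fri): 29 × 5 = 145.
The 5 extra days are Wed, Thu, Fri, Sat, Sun — 3 of them qualify.
Total: 145 + 3 = 148.
Holidays: 1921-10-10 (Mon); 1921-10-24 (Mon); 1921-11-19 (Sat); 1921-12-05 (Mon); 1921-12-06 (Tue); 1921-12-09 (Fri); 1922-01-07 (Sat); 1922-04-07 (Fri).
6 of the 8 holidays fall on weekdays; the rest are weekends and were already excluded.
Business days: 148 − 6 = 142.

142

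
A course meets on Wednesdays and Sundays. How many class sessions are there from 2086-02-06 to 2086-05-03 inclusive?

2086-02-06 is a Wednesday.
The range spans 87 days (inclusive of both endpoints).
87 = 7 × 12 + 3, so there are 12 full weeks plus 3 extra days.
Each full week contributes 2 days from the set (Wed, Sun): 12 × 2 = 24.
The 3 extra days are Wed, Thu, Fri — 1 of them qualifies.
Total: 24 + 1 = 25.

25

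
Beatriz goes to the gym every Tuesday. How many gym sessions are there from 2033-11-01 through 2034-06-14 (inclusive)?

33 Tuesdays

2033-11-01 is a Tuesday.
That's 226 days from start to end, counting both.
226 = 7 × 32 + 2, so there are 32 full weeks plus 2 extra days.
Each full week contributes one Tuesday: 32 so far.
The 2 extra days are Tuesday, Wednesday — 1 of them qualifies.
Total: 32 + 1 = 33.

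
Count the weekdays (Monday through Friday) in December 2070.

23

Dec 1, 2070 is a Monday.
That's 31 days from start to end, counting both.
31 = 7 × 4 + 3, so there are 4 full weeks plus 3 extra days.
Each full week contributes 5 weekdays (Mon–Fri): 4 × 5 = 20.
The 3 extra days are Mon, Tue, Wed — 3 of them qualify.
Total: 20 + 3 = 23.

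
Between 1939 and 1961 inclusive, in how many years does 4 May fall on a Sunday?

Day of week of May 4 in each year:
1939: Thu, 1940: Sat, 1941: Sun ✓, 1942: Mon, 1943: Tue, 1944: Thu, 1945: Fri, 1946: Sat, 1947: Sun ✓, 1948: Tue, 1949: Wed, 1950: Thu, 1951: Fri, 1952: Sun ✓, 1953: Mon, 1954: Tue, 1955: Wed, 1956: Fri, 1957: Sat, 1958: Sun ✓, 1959: Mon, 1960: Wed, 1961: Thu
Sundays: 1941, 1947, 1952, 1958.

4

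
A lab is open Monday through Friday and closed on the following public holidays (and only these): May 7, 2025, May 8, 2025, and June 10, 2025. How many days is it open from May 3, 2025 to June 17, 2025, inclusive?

29

May 3, 2025 is a Saturday.
That's 46 days from start to end, counting both.
46 = 7 × 6 + 4, so there are 6 full weeks plus 4 extra days.
Each full week contributes 5 weekdays (Mon–Fri): 6 × 5 = 30.
The 4 extra days are Saturday, Sunday, Monday, Tuesday — 2 of them qualify.
Total: 30 + 2 = 32.
Holidays: May 7, 2025 (Wed); May 8, 2025 (Thu); June 10, 2025 (Tue).
All 3 holidays fall on weekdays, so subtract 3.
Business days: 32 − 3 = 29.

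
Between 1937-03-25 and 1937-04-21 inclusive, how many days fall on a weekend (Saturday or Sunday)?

8

1937-03-25 is a Thursday.
The range spans 28 days (inclusive of both endpoints).
28 = 7 × 4, so the span is exactly 4 full weeks.
Each full week contributes 2 weekend days (Sat, Sun): 4 × 2 = 8.
Total: 8.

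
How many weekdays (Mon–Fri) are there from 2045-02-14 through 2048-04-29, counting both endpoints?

837 weekdays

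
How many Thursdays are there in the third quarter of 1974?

1974-07-01 is a Monday.
The range spans 92 days (inclusive of both endpoints).
92 = 7 × 13 + 1, so there are 13 full weeks plus 1 extra day.
Each full week contributes one Thursday: 13 so far.
The 1 extra day is Mon — none qualify.
Total: 13 + 0 = 13.

13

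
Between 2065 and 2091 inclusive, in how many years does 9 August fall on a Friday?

4

Day of week of August 9 in each year:
2065: Sun, 2066: Mon, 2067: Tue, 2068: Thu, 2069: Fri ✓, 2070: Sat, 2071: Sun, 2072: Tue, 2073: Wed, 2074: Thu, 2075: Fri ✓, 2076: Sun, 2077: Mon, 2078: Tue, 2079: Wed, 2080: Fri ✓, 2081: Sat, 2082: Sun, 2083: Mon, 2084: Wed, 2085: Thu, 2086: Fri ✓, 2087: Sat, 2088: Mon, 2089: Tue, 2090: Wed, 2091: Thu
Fridays: 2069, 2075, 2080, 2086.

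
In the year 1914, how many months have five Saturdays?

A month has five Saturdays exactly when Saturday falls within its first (length − 28) days.
Jan: 31 days, starts Thu → 5 of Thu, Fri, Sat ✓
Feb: 28 days, starts Sun → 5 of (none)
Mar: 31 days, starts Sun → 5 of Sun, Mon, Tue
Apr: 30 days, starts Wed → 5 of Wed, Thu
May: 31 days, starts Fri → 5 of Fri, Sat, Sun ✓
Jun: 30 days, starts Mon → 5 of Mon, Tue
Jul: 31 days, starts Wed → 5 of Wed, Thu, Fri
Aug: 31 days, starts Sat → 5 of Sat, Sun, Mon ✓
Sep: 30 days, starts Tue → 5 of Tue, Wed
Oct: 31 days, starts Thu → 5 of Thu, Fri, Sat ✓
Nov: 30 days, starts Sun → 5 of Sun, Mon
Dec: 31 days, starts Tue → 5 of Tue, Wed, Thu
Months with five Saturdays: Jan, May, Aug, Oct.

4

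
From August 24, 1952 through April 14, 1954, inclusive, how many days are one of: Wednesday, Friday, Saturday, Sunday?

342

August 24, 1952 is a Sunday.
The range spans 599 days (inclusive of both endpoints).
599 = 7 × 85 + 4, so there are 85 full weeks plus 4 extra days.
Each full week contributes 4 days from the set (Wed, Fri, Sat, Sun): 85 × 4 = 340.
The 4 extra days are Sunday, Monday, Tuesday, Wednesday — 2 of them qualify.
Total: 340 + 2 = 342.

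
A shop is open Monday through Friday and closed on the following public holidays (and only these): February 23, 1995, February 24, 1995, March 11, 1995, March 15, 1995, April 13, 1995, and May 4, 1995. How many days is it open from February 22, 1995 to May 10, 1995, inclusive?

February 22, 1995 is a Wednesday.
That's 78 days from start to end, counting both.
78 = 7 × 11 + 1, so there are 11 full weeks plus 1 extra day.
Each full week contributes 5 weekdays (Mon–Fri): 11 × 5 = 55.
The 1 extra day is Wed — 1 of them qualifies.
Total: 55 + 1 = 56.
Holidays: February 23, 1995 (Thu); February 24, 1995 (Fri); March 11, 1995 (Sat); March 15, 1995 (Wed); April 13, 1995 (Thu); May 4, 1995 (Thu).
5 of the 6 holidays fall on weekdays; the rest are weekends and were already excluded.
Business days: 56 − 5 = 51.

51 business days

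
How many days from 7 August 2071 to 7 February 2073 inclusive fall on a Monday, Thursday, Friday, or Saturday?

315

7 August 2071 is a Friday.
That's 551 days from start to end, counting both.
551 = 7 × 78 + 5, so there are 78 full weeks plus 5 extra days.
Each full week contributes 4 days from the set (Mon, Thu, Fri, Sat): 78 × 4 = 312.
The 5 extra days are Fri, Sat, Sun, Mon, Tue — 3 of them qualify.
Total: 312 + 3 = 315.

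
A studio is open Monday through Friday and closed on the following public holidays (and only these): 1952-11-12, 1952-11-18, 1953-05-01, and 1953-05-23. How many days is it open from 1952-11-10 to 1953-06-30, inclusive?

164 business days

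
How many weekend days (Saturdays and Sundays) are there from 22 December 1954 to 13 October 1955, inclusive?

22 December 1954 is a Wednesday.
That's 296 days from start to end, counting both.
296 = 7 × 42 + 2, so there are 42 full weeks plus 2 extra days.
Each full week contributes 2 weekend days (Sat, Sun): 42 × 2 = 84.
The 2 extra days are Wed, Thu — none qualify.
Total: 84 + 0 = 84.

84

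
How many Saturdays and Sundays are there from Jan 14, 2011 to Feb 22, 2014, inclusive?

325

Jan 14, 2011 is a Friday.
From Jan 14, 2011 to Feb 22, 2014 is 1136 days inclusive.
1136 = 7 × 162 + 2, so there are 162 full weeks plus 2 extra days.
Each full week contributes 2 weekend days (Sat, Sun): 162 × 2 = 324.
The 2 extra days are Fri, Sat — 1 of them qualifies.
Total: 324 + 1 = 325.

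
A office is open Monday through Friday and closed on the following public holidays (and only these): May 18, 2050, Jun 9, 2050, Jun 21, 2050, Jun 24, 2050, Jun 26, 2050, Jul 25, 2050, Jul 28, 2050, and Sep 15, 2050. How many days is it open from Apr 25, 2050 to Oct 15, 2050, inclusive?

118 working days

Apr 25, 2050 is a Monday.
That's 174 days from start to end, counting both.
174 = 7 × 24 + 6, so there are 24 full weeks plus 6 extra days.
Each full week contributes 5 weekdays (Mon–Fri): 24 × 5 = 120.
The 6 extra days are Mon, Tue, Wed, Thu, Fri, Sat — 5 of them qualify.
Total: 120 + 5 = 125.
Holidays: May 18, 2050 (Wed); Jun 9, 2050 (Thu); Jun 21, 2050 (Tue); Jun 24, 2050 (Fri); Jun 26, 2050 (Sun); Jul 25, 2050 (Mon); Jul 28, 2050 (Thu); Sep 15, 2050 (Thu).
7 of the 8 holidays fall on weekdays; the rest are weekends and were already excluded.
Business days: 125 − 7 = 118.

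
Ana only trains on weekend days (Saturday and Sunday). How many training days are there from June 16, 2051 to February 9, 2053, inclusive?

174

June 16, 2051 is a Friday.
From June 16, 2051 to February 9, 2053 is 605 days inclusive.
605 = 7 × 86 + 3, so there are 86 full weeks plus 3 extra days.
Each full week contributes 2 weekend days (Sat, Sun): 86 × 2 = 172.
The 3 extra days are Fri, Sat, Sun — 2 of them qualify.
Total: 172 + 2 = 174.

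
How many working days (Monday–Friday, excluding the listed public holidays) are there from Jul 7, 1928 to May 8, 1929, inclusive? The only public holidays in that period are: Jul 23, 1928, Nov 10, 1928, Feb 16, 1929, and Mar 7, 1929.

216

Jul 7, 1928 is a Saturday.
From Jul 7, 1928 to May 8, 1929 is 306 days inclusive.
306 = 7 × 43 + 5, so there are 43 full weeks plus 5 extra days.
Each full week contributes 5 weekdays (Mon–Fri): 43 × 5 = 215.
The 5 extra days are Sat, Sun, Mon, Tue, Wed — 3 of them qualify.
Total: 215 + 3 = 218.
Holidays: Jul 23, 1928 (Mon); Nov 10, 1928 (Sat); Feb 16, 1929 (Sat); Mar 7, 1929 (Thu).
2 of the 4 holidays fall on weekdays; the rest are weekends and were already excluded.
Business days: 218 − 2 = 216.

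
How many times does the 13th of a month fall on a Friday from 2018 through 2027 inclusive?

17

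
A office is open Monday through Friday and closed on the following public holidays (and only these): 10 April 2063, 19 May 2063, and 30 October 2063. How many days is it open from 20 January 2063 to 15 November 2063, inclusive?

20 January 2063 is a Saturday.
That's 300 days from start to end, counting both.
300 = 7 × 42 + 6, so there are 42 full weeks plus 6 extra days.
Each full week contributes 5 weekdays (Mon–Fri): 42 × 5 = 210.
The 6 extra days are Sat, Sun, Mon, Tue, Wed, Thu — 4 of them qualify.
Total: 210 + 4 = 214.
Holidays: 10 April 2063 (Tue); 19 May 2063 (Sat); 30 October 2063 (Tue).
2 of the 3 holidays fall on weekdays; the rest are weekends and were already excluded.
Business days: 214 − 2 = 212.

212 business days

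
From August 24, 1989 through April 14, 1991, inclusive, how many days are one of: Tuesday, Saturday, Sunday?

August 24, 1989 is a Thursday.
From August 24, 1989 to April 14, 1991 is 599 days inclusive.
599 = 7 × 85 + 4, so there are 85 full weeks plus 4 extra days.
Each full week contributes 3 days from the set (Tue, Sat, Sun): 85 × 3 = 255.
The 4 extra days are Thu, Fri, Sat, Sun — 2 of them qualify.
Total: 255 + 2 = 257.

257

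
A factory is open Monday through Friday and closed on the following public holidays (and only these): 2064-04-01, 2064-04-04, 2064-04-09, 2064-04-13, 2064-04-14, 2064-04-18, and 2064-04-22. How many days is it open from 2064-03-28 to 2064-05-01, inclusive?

19 business days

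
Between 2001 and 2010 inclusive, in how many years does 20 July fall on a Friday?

2

Day of week of July 20 in each year:
2001: Fri ✓, 2002: Sat, 2003: Sun, 2004: Tue, 2005: Wed, 2006: Thu, 2007: Fri ✓, 2008: Sun, 2009: Mon, 2010: Tue
Fridays: 2001, 2007.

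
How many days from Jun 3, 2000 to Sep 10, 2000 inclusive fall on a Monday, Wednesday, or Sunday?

43

Jun 3, 2000 is a Saturday.
That's 100 days from start to end, counting both.
100 = 7 × 14 + 2, so there are 14 full weeks plus 2 extra days.
Each full week contributes 3 days from the set (Mon, Wed, Sun): 14 × 3 = 42.
The 2 extra days are Sat, Sun — 1 of them qualifies.
Total: 42 + 1 = 43.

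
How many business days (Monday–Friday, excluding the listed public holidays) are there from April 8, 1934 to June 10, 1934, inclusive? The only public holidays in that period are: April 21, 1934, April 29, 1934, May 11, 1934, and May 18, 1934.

43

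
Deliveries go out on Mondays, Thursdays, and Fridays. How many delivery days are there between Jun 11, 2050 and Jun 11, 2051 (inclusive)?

156

Jun 11, 2050 is a Saturday.
From Jun 11, 2050 to Jun 11, 2051 is 366 days inclusive.
366 = 7 × 52 + 2, so there are 52 full weeks plus 2 extra days.
Each full week contributes 3 days from the set (Mon, Thu, Fri): 52 × 3 = 156.
The 2 extra days are Sat, Sun — none qualify.
Total: 156 + 0 = 156.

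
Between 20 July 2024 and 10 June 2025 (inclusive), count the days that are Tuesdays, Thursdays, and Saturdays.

20 July 2024 is a Saturday.
The range spans 326 days (inclusive of both endpoints).
326 = 7 × 46 + 4, so there are 46 full weeks plus 4 extra days.
Each full week contributes 3 days from the set (Tue, Thu, Sat): 46 × 3 = 138.
The 4 extra days are Sat, Sun, Mon, Tue — 2 of them qualify.
Total: 138 + 2 = 140.

140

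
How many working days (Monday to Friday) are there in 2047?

261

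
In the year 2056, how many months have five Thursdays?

4

A month has five Thursdays exactly when Thursday falls within its first (length − 28) days.
Jan: 31 days, starts Sat → 5 of Sat, Sun, Mon
Feb: 29 days, starts Tue → 5 of Tue
Mar: 31 days, starts Wed → 5 of Wed, Thu, Fri ✓
Apr: 30 days, starts Sat → 5 of Sat, Sun
May: 31 days, starts Mon → 5 of Mon, Tue, Wed
Jun: 30 days, starts Thu → 5 of Thu, Fri ✓
Jul: 31 days, starts Sat → 5 of Sat, Sun, Mon
Aug: 31 days, starts Tue → 5 of Tue, Wed, Thu ✓
Sep: 30 days, starts Fri → 5 of Fri, Sat
Oct: 31 days, starts Sun → 5 of Sun, Mon, Tue
Nov: 30 days, starts Wed → 5 of Wed, Thu ✓
Dec: 31 days, starts Fri → 5 of Fri, Sat, Sun
Months with five Thursdays: Mar, Jun, Aug, Nov.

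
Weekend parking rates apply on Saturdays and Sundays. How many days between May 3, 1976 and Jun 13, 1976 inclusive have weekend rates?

May 3, 1976 is a Monday.
From May 3, 1976 to Jun 13, 1976 is 42 days inclusive.
42 = 7 × 6, so the span is exactly 6 full weeks.
Each full week contributes 2 weekend days (Sat, Sun): 6 × 2 = 12.
Total: 12.

12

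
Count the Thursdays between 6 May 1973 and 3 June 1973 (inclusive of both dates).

4

6 May 1973 is a Sunday.
The range spans 29 days (inclusive of both endpoints).
29 = 7 × 4 + 1, so there are 4 full weeks plus 1 extra day.
Each full week contributes one Thursday: 4 so far.
The 1 extra day is Sun — none qualify.
Total: 4 + 0 = 4.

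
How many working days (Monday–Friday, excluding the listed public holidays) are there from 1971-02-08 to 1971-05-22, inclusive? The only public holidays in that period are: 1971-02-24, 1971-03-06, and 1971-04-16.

73 working days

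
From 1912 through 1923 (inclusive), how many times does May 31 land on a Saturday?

Day of week of May 31 in each year:
1912: Fri, 1913: Sat ✓, 1914: Sun, 1915: Mon, 1916: Wed, 1917: Thu, 1918: Fri, 1919: Sat ✓, 1920: Mon, 1921: Tue, 1922: Wed, 1923: Thu
Saturdays: 1913, 1919.

2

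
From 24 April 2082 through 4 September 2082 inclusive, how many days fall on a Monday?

19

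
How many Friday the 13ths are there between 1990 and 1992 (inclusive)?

6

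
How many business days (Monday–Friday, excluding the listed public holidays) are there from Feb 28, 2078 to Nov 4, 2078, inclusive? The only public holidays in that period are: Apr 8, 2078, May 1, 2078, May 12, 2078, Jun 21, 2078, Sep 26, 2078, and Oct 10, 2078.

Feb 28, 2078 is a Monday.
From Feb 28, 2078 to Nov 4, 2078 is 250 days inclusive.
250 = 7 × 35 + 5, so there are 35 full weeks plus 5 extra days.
Each full week contributes 5 weekdays (Mon–Fri): 35 × 5 = 175.
The 5 extra days are Monday, Tuesday, Wednesday, Thursday, Friday — 5 of them qualify.
Total: 175 + 5 = 180.
Holidays: Apr 8, 2078 (Fri); May 1, 2078 (Sun); May 12, 2078 (Thu); Jun 21, 2078 (Tue); Sep 26, 2078 (Mon); Oct 10, 2078 (Mon).
5 of the 6 holidays fall on weekdays; the rest are weekends and were already excluded.
Business days: 180 − 5 = 175.

175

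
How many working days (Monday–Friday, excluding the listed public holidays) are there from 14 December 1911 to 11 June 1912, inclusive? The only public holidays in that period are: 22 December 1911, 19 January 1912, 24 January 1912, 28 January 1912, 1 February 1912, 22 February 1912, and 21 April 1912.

124 working days

14 December 1911 is a Thursday.
That's 181 days from start to end, counting both.
181 = 7 × 25 + 6, so there are 25 full weeks plus 6 extra days.
Each full week contributes 5 weekdays (Mon–Fri): 25 × 5 = 125.
The 6 extra days are Thu, Fri, Sat, Sun, Mon, Tue — 4 of them qualify.
Total: 125 + 4 = 129.
Holidays: 22 December 1911 (Fri); 19 January 1912 (Fri); 24 January 1912 (Wed); 28 January 1912 (Sun); 1 February 1912 (Thu); 22 February 1912 (Thu); 21 April 1912 (Sun).
5 of the 7 holidays fall on weekdays; the rest are weekends and were already excluded.
Business days: 129 − 5 = 124.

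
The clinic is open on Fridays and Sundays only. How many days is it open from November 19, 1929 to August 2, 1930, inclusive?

November 19, 1929 is a Tuesday.
The range spans 257 days (inclusive of both endpoints).
257 = 7 × 36 + 5, so there are 36 full weeks plus 5 extra days.
Each full week contributes 2 days from the set (Fri, Sun): 36 × 2 = 72.
The 5 extra days are Tuesday, Wednesday, Thursday, Friday, Saturday — 1 of them qualifies.
Total: 72 + 1 = 73.

73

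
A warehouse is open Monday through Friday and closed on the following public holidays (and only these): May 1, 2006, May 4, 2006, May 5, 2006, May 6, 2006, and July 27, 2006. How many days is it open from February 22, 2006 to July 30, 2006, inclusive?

109

February 22, 2006 is a Wednesday.
From February 22, 2006 to July 30, 2006 is 159 days inclusive.
159 = 7 × 22 + 5, so there are 22 full weeks plus 5 extra days.
Each full week contributes 5 weekdays (Mon–Fri): 22 × 5 = 110.
The 5 extra days are Wednesday, Thursday, Friday, Saturday, Sunday — 3 of them qualify.
Total: 110 + 3 = 113.
Holidays: May 1, 2006 (Mon); May 4, 2006 (Thu); May 5, 2006 (Fri); May 6, 2006 (Sat); July 27, 2006 (Thu).
4 of the 5 holidays fall on weekdays; the rest are weekends and were already excluded.
Business days: 113 − 4 = 109.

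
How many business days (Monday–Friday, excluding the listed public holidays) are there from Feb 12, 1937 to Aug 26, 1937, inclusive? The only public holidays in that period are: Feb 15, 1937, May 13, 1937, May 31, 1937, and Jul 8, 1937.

136 business days

Feb 12, 1937 is a Friday.
That's 196 days from start to end, counting both.
196 = 7 × 28, so the span is exactly 28 full weeks.
Each full week contributes 5 weekdays (Mon–Fri): 28 × 5 = 140.
Holidays: Feb 15, 1937 (Mon); May 13, 1937 (Thu); May 31, 1937 (Mon); Jul 8, 1937 (Thu).
All 4 holidays fall on weekdays, so subtract 4.
Business days: 140 − 4 = 136.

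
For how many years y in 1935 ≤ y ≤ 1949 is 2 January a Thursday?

Day of week of January 2 in each year:
1935: Wed, 1936: Thu ✓, 1937: Sat, 1938: Sun, 1939: Mon, 1940: Tue, 1941: Thu ✓, 1942: Fri, 1943: Sat, 1944: Sun, 1945: Tue, 1946: Wed, 1947: Thu ✓, 1948: Fri, 1949: Sun
Thursdays: 1936, 1941, 1947.

3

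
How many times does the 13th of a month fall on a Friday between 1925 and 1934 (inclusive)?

19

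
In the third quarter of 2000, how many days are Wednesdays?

1 July 2000 is a Saturday.
From 1 July 2000 to 30 September 2000 is 92 days inclusive.
92 = 7 × 13 + 1, so there are 13 full weeks plus 1 extra day.
Each full week contributes one Wednesday: 13 so far.
The 1 extra day is Saturday — none qualify.
Total: 13 + 0 = 13.

13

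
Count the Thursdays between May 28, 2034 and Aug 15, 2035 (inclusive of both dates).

May 28, 2034 is a Sunday.
From May 28, 2034 to Aug 15, 2035 is 445 days inclusive.
445 = 7 × 63 + 4, so there are 63 full weeks plus 4 extra days.
Each full week contributes one Thursday: 63 so far.
The 4 extra days are Sun, Mon, Tue, Wed — none qualify.
Total: 63 + 0 = 63.

63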